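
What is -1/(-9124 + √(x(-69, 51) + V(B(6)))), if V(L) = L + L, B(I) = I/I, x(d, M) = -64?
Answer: 4562/41623719 + I*√62/83247438 ≈ 0.0001096 + 9.4586e-8*I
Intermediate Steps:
B(I) = 1
V(L) = 2*L
-1/(-9124 + √(x(-69, 51) + V(B(6)))) = -1/(-9124 + √(-64 + 2*1)) = -1/(-9124 + √(-64 + 2)) = -1/(-9124 + √(-62)) = -1/(-9124 + I*√62)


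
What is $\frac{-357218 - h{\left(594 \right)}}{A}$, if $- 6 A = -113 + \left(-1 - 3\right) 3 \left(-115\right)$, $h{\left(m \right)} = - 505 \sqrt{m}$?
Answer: $\frac{2143308}{1267} - \frac{9090 \sqrt{66}}{1267} \approx 1633.4$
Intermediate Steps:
$A = - \frac{1267}{6}$ ($A = - \frac{-113 + \left(-1 - 3\right) 3 \left(-115\right)}{6} = - \frac{-113 + \left(-4\right) 3 \left(-115\right)}{6} = - \frac{-113 - -1380}{6} = - \frac{-113 + 1380}{6} = \left(- \frac{1}{6}\right) 1267 = - \frac{1267}{6} \approx -211.17$)
$\frac{-357218 - h{\left(594 \right)}}{A} = \frac{-357218 - - 505 \sqrt{594}}{- \frac{1267}{6}} = \left(-357218 - - 505 \cdot 3 \sqrt{66}\right) \left(- \frac{6}{1267}\right) = \left(-357218 - - 1515 \sqrt{66}\right) \left(- \frac{6}{1267}\right) = \left(-357218 + 1515 \sqrt{66}\right) \left(- \frac{6}{1267}\right) = \frac{2143308}{1267} - \frac{9090 \sqrt{66}}{1267}$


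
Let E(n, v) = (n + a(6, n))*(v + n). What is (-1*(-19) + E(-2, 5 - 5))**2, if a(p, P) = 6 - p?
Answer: 529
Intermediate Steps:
E(n, v) = n*(n + v) (E(n, v) = (n + (6 - 1*6))*(v + n) = (n + (6 - 6))*(n + v) = (n + 0)*(n + v) = n*(n + v))
(-1*(-19) + E(-2, 5 - 5))**2 = (-1*(-19) - 2*(-2 + (5 - 5)))**2 = (19 - 2*(-2 + 0))**2 = (19 - 2*(-2))**2 = (19 + 4)**2 = 23**2 = 529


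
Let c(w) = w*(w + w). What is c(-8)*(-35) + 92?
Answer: -4388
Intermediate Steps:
c(w) = 2*w² (c(w) = w*(2*w) = 2*w²)
c(-8)*(-35) + 92 = (2*(-8)²)*(-35) + 92 = (2*64)*(-35) + 92 = 128*(-35) + 92 = -4480 + 92 = -4388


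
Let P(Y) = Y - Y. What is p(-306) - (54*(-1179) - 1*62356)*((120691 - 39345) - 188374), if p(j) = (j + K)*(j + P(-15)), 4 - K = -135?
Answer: -13487831514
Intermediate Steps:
K = 139 (K = 4 - 1*(-135) = 4 + 135 = 139)
P(Y) = 0
p(j) = j*(139 + j) (p(j) = (j + 139)*(j + 0) = (139 + j)*j = j*(139 + j))
p(-306) - (54*(-1179) - 1*62356)*((120691 - 39345) - 188374) = -306*(139 - 306) - (54*(-1179) - 1*62356)*((120691 - 39345) - 188374) = -306*(-167) - (-63666 - 62356)*(81346 - 188374) = 51102 - (-126022)*(-107028) = 51102 - 1*13487882616 = 51102 - 13487882616 = -13487831514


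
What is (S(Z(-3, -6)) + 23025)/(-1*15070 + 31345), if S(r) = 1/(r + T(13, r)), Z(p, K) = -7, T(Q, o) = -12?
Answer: 437474/309225 ≈ 1.4147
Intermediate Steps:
S(r) = 1/(-12 + r) (S(r) = 1/(r - 12) = 1/(-12 + r))
(S(Z(-3, -6)) + 23025)/(-1*15070 + 31345) = (1/(-12 - 7) + 23025)/(-1*15070 + 31345) = (1/(-19) + 23025)/(-15070 + 31345) = (-1/19 + 23025)/16275 = (437474/19)*(1/16275) = 437474/309225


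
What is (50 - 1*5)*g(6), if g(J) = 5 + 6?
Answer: 495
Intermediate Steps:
g(J) = 11
(50 - 1*5)*g(6) = (50 - 1*5)*11 = (50 - 5)*11 = 45*11 = 495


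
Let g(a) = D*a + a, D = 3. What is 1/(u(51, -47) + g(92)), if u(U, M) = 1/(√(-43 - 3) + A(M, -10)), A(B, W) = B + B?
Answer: 3268482/1202766785 + I*√46/1202766785 ≈ 0.0027175 + 5.6389e-9*I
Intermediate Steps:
A(B, W) = 2*B
u(U, M) = 1/(2*M + I*√46) (u(U, M) = 1/(√(-43 - 3) + 2*M) = 1/(√(-46) + 2*M) = 1/(I*√46 + 2*M) = 1/(2*M + I*√46))
g(a) = 4*a (g(a) = 3*a + a = 4*a)
1/(u(51, -47) + g(92)) = 1/(1/(2*(-47) + I*√46) + 4*92) = 1/(1/(-94 + I*√46) + 368) = 1/(368 + 1/(-94 + I*√46))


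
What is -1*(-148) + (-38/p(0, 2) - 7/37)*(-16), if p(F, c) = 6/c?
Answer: 39260/111 ≈ 353.69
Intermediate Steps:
-1*(-148) + (-38/p(0, 2) - 7/37)*(-16) = -1*(-148) + (-38/(6/2) - 7/37)*(-16) = 148 + (-38/(6*(1/2)) - 7*1/37)*(-16) = 148 + (-38/3 - 7/37)*(-16) = 148 - 1427/111*(-16) = 148 + 22832/111 = 39260/111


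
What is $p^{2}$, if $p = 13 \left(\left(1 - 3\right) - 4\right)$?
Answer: $6084$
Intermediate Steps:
$p = -78$ ($p = 13 \left(-2 - 4\right) = 13 \left(-6\right) = -78$)
$p^{2} = \left(-78\right)^{2} = 6084$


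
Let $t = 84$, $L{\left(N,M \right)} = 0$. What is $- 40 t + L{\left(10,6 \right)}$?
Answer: $-3360$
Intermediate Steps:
$- 40 t + L{\left(10,6 \right)} = \left(-40\right) 84 + 0 = -3360 + 0 = -3360$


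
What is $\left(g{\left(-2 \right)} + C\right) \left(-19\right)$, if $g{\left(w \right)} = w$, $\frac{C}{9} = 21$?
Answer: $-3553$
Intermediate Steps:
$C = 189$ ($C = 9 \cdot 21 = 189$)
$\left(g{\left(-2 \right)} + C\right) \left(-19\right) = \left(-2 + 189\right) \left(-19\right) = 187 \left(-19\right) = -3553$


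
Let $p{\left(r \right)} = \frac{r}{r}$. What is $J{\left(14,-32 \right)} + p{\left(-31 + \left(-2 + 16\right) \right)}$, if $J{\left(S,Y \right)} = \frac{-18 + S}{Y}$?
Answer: $\frac{9}{8} \approx 1.125$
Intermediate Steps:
$J{\left(S,Y \right)} = \frac{-18 + S}{Y}$
$p{\left(r \right)} = 1$
$J{\left(14,-32 \right)} + p{\left(-31 + \left(-2 + 16\right) \right)} = \frac{-18 + 14}{-32} + 1 = \left(- \frac{1}{32}\right) \left(-4\right) + 1 = \frac{1}{8} + 1 = \frac{9}{8}$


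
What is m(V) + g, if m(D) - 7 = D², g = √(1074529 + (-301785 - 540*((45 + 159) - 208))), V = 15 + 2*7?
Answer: 848 + 2*√193726 ≈ 1728.3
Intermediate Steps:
V = 29 (V = 15 + 14 = 29)
g = 2*√193726 (g = √(1074529 + (-301785 - 540*(204 - 208))) = √(1074529 + (-301785 - 540*(-4))) = √(1074529 + (-301785 - 1*(-2160))) = √(1074529 + (-301785 + 2160)) = √(1074529 - 299625) = √774904 = 2*√193726 ≈ 880.29)
m(D) = 7 + D²
m(V) + g = (7 + 29²) + 2*√193726 = (7 + 841) + 2*√193726 = 848 + 2*√193726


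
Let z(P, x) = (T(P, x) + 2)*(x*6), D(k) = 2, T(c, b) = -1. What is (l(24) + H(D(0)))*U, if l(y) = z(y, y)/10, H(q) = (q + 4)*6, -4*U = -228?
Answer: 14364/5 ≈ 2872.8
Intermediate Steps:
U = 57 (U = -¼*(-228) = 57)
z(P, x) = 6*x (z(P, x) = (-1 + 2)*(x*6) = 1*(6*x) = 6*x)
H(q) = 24 + 6*q (H(q) = (4 + q)*6 = 24 + 6*q)
l(y) = 3*y/5 (l(y) = (6*y)/10 = (6*y)*(⅒) = 3*y/5)
(l(24) + H(D(0)))*U = ((⅗)*24 + (24 + 6*2))*57 = (72/5 + (24 + 12))*57 = (72/5 + 36)*57 = (252/5)*57 = 14364/5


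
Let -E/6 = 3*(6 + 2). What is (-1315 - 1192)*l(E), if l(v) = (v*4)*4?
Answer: 5776128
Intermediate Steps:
E = -144 (E = -18*(6 + 2) = -18*8 = -6*24 = -144)
l(v) = 16*v (l(v) = (4*v)*4 = 16*v)
(-1315 - 1192)*l(E) = (-1315 - 1192)*(16*(-144)) = -2507*(-2304) = 5776128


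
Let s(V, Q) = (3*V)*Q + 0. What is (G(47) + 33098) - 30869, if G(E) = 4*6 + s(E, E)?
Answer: 8880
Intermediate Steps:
s(V, Q) = 3*Q*V (s(V, Q) = 3*Q*V + 0 = 3*Q*V)
G(E) = 24 + 3*E**2 (G(E) = 4*6 + 3*E*E = 24 + 3*E**2)
(G(47) + 33098) - 30869 = ((24 + 3*47**2) + 33098) - 30869 = ((24 + 3*2209) + 33098) - 30869 = ((24 + 6627) + 33098) - 30869 = (6651 + 33098) - 30869 = 39749 - 30869 = 8880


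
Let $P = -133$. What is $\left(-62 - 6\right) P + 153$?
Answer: $9197$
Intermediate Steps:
$\left(-62 - 6\right) P + 153 = \left(-62 - 6\right) \left(-133\right) + 153 = \left(-68\right) \left(-133\right) + 153 = 9044 + 153 = 9197$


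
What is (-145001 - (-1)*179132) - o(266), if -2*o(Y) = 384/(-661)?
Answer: 22560399/661 ≈ 34131.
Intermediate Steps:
o(Y) = 192/661 (o(Y) = -192/(-661) = -192*(-1)/661 = -½*(-384/661) = 192/661)
(-145001 - (-1)*179132) - o(266) = (-145001 - (-1)*179132) - 1*192/661 = (-145001 - 1*(-179132)) - 192/661 = (-145001 + 179132) - 192/661 = 34131 - 192/661 = 22560399/661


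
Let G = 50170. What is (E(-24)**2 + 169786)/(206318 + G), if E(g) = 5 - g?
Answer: 170627/256488 ≈ 0.66524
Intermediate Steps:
(E(-24)**2 + 169786)/(206318 + G) = ((5 - 1*(-24))**2 + 169786)/(206318 + 50170) = ((5 + 24)**2 + 169786)/256488 = (29**2 + 169786)*(1/256488) = (841 + 169786)*(1/256488) = 170627*(1/256488) = 170627/256488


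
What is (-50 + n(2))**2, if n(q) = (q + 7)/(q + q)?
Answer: 36481/16 ≈ 2280.1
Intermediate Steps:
n(q) = (7 + q)/(2*q) (n(q) = (7 + q)/((2*q)) = (7 + q)*(1/(2*q)) = (7 + q)/(2*q))
(-50 + n(2))**2 = (-50 + (1/2)*(7 + 2)/2)**2 = (-50 + (1/2)*(1/2)*9)**2 = (-50 + 9/4)**2 = (-191/4)**2 = 36481/16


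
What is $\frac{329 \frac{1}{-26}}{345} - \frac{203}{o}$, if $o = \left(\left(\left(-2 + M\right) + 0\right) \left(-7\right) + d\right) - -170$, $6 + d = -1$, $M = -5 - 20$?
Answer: $- \frac{968359}{1578720} \approx -0.61338$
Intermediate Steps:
$M = -25$ ($M = -5 - 20 = -25$)
$d = -7$ ($d = -6 - 1 = -7$)
$o = 352$ ($o = \left(\left(\left(-2 - 25\right) + 0\right) \left(-7\right) - 7\right) - -170 = \left(\left(-27 + 0\right) \left(-7\right) - 7\right) + 170 = \left(\left(-27\right) \left(-7\right) - 7\right) + 170 = \left(189 - 7\right) + 170 = 182 + 170 = 352$)
$\frac{329 \frac{1}{-26}}{345} - \frac{203}{o} = \frac{329 \frac{1}{-26}}{345} - \frac{203}{352} = 329 \left(- \frac{1}{26}\right) \frac{1}{345} - \frac{203}{352} = \left(- \frac{329}{26}\right) \frac{1}{345} - \frac{203}{352} = - \frac{329}{8970} - \frac{203}{352} = - \frac{968359}{1578720}$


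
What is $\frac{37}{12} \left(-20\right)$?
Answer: $- \frac{185}{3} \approx -61.667$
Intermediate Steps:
$\frac{37}{12} \left(-20\right) = - \frac{185}{3}$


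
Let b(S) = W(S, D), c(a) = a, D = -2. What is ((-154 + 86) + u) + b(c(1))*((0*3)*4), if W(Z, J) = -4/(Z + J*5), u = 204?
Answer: 136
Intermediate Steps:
W(Z, J) = -4/(Z + 5*J)
b(S) = -4/(-10 + S) (b(S) = -4/(S + 5*(-2)) = -4/(S - 10) = -4/(-10 + S))
((-154 + 86) + u) + b(c(1))*((0*3)*4) = ((-154 + 86) + 204) + (-4/(-10 + 1))*((0*3)*4) = (-68 + 204) + (-4/(-9))*(0*4) = 136 - 4*(-⅑)*0 = 136 + (4/9)*0 = 136 + 0 = 136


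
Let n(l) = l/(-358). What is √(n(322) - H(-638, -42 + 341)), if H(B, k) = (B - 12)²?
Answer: I*√13537351319/179 ≈ 650.0*I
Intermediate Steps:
n(l) = -l/358 (n(l) = l*(-1/358) = -l/358)
H(B, k) = (-12 + B)²
√(n(322) - H(-638, -42 + 341)) = √(-1/358*322 - (-12 - 638)²) = √(-161/179 - 1*(-650)²) = √(-161/179 - 1*422500) = √(-161/179 - 422500) = √(-75627661/179) = I*√13537351319/179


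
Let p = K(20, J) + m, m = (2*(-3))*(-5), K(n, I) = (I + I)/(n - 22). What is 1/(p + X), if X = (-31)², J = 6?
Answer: 1/985 ≈ 0.0010152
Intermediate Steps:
K(n, I) = 2*I/(-22 + n) (K(n, I) = (2*I)/(-22 + n) = 2*I/(-22 + n))
m = 30 (m = -6*(-5) = 30)
p = 24 (p = 2*6/(-22 + 20) + 30 = 2*6/(-2) + 30 = 2*6*(-½) + 30 = -6 + 30 = 24)
X = 961
1/(p + X) = 1/(24 + 961) = 1/985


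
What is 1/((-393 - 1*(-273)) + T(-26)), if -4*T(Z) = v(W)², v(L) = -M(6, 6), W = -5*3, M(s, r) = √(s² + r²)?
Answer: -1/138 ≈ -0.0072464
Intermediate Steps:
M(s, r) = √(r² + s²)
W = -15
v(L) = -6*√2 (v(L) = -√(6² + 6²) = -√(36 + 36) = -√72 = -6*√2)
T(Z) = -18 (T(Z) = -(-6*√2)²/4 = -¼*72 = -18)
1/((-393 - 1*(-273)) + T(-26)) = 1/((-393 - 1*(-273)) - 18) = 1/((-393 + 273) - 18) = 1/(-120 - 18) = 1/(-138) = -1/138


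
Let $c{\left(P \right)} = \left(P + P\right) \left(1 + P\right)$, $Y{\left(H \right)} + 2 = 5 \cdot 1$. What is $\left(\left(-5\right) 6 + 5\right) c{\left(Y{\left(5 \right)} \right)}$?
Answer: $-600$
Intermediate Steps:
$Y{\left(H \right)} = 3$ ($Y{\left(H \right)} = -2 + 5 \cdot 1 = -2 + 5 = 3$)
$c{\left(P \right)} = 2 P \left(1 + P\right)$
$\left(\left(-5\right) 6 + 5\right) c{\left(Y{\left(5 \right)} \right)} = \left(\left(-5\right) 6 + 5\right) 2 \cdot 3 \left(1 + 3\right) = \left(-30 + 5\right) 2 \cdot 3 \cdot 4 = \left(-25\right) 24 = -600$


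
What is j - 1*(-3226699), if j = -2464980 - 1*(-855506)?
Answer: 1617225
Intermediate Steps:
j = -1609474 (j = -2464980 + 855506 = -1609474)
j - 1*(-3226699) = -1609474 - 1*(-3226699) = -1609474 + 3226699 = 1617225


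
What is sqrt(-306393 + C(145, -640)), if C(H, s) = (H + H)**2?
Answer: I*sqrt(222293) ≈ 471.48*I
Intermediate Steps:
C(H, s) = 4*H**2 (C(H, s) = (2*H)**2 = 4*H**2)
sqrt(-306393 + C(145, -640)) = sqrt(-306393 + 4*145**2) = sqrt(-306393 + 4*21025) = sqrt(-306393 + 84100) = sqrt(-222293) = I*sqrt(222293)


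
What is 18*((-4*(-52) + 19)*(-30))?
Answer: -122580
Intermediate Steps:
18*((-4*(-52) + 19)*(-30)) = 18*((208 + 19)*(-30)) = 18*(227*(-30)) = 18*(-6810) = -122580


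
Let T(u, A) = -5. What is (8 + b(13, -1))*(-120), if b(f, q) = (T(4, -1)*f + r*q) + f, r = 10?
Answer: 6480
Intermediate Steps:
b(f, q) = -4*f + 10*q (b(f, q) = (-5*f + 10*q) + f = -4*f + 10*q)
(8 + b(13, -1))*(-120) = (8 + (-4*13 + 10*(-1)))*(-120) = (8 + (-52 - 10))*(-120) = (8 - 62)*(-120) = -54*(-120) = 6480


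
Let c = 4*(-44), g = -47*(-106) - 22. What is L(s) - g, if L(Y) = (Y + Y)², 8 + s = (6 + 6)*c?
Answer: 17972640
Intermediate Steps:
g = 4960 (g = 4982 - 22 = 4960)
c = -176
s = -2120 (s = -8 + (6 + 6)*(-176) = -8 + 12*(-176) = -8 - 2112 = -2120)
L(Y) = 4*Y² (L(Y) = (2*Y)² = 4*Y²)
L(s) - g = 4*(-2120)² - 1*4960 = 4*4494400 - 4960 = 17977600 - 4960 = 17972640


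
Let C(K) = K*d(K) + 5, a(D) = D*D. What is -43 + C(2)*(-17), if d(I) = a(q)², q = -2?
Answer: -672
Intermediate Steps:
a(D) = D²
d(I) = 16 (d(I) = ((-2)²)² = 4² = 16)
C(K) = 5 + 16*K (C(K) = K*16 + 5 = 16*K + 5 = 5 + 16*K)
-43 + C(2)*(-17) = -43 + (5 + 16*2)*(-17) = -43 + (5 + 32)*(-17) = -43 + 37*(-17) = -43 - 629 = -672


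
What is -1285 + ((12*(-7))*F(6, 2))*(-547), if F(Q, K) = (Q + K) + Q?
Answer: 641987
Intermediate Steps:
F(Q, K) = K + 2*Q (F(Q, K) = (K + Q) + Q = K + 2*Q)
-1285 + ((12*(-7))*F(6, 2))*(-547) = -1285 + ((12*(-7))*(2 + 2*6))*(-547) = -1285 - 84*(2 + 12)*(-547) = -1285 - 84*14*(-547) = -1285 - 1176*(-547) = -1285 + 643272 = 641987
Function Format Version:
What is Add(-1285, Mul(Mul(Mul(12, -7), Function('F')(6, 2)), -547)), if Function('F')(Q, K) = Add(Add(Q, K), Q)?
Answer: 641987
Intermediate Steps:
Function('F')(Q, K) = Add(K, Mul(2, Q)) (Function('F')(Q, K) = Add(Add(K, Q), Q) = Add(K, Mul(2, Q)))
Add(-1285, Mul(Mul(Mul(12, -7), Function('F')(6, 2)), -547)) = Add(-1285, Mul(Mul(Mul(12, -7), Add(2, Mul(2, 6))), -547)) = Add(-1285, Mul(Mul(-84, Add(2, 12)), -547)) = Add(-1285, Mul(Mul(-84, 14), -547)) = Add(-1285, Mul(-1176, -547)) = Add(-1285, 643272) = 641987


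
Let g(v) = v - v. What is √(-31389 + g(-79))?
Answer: I*√31389 ≈ 177.17*I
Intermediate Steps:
g(v) = 0
√(-31389 + g(-79)) = √(-31389 + 0) = √(-31389) = I*√31389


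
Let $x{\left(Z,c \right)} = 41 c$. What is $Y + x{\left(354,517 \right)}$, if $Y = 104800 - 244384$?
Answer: $-118387$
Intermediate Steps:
$Y = -139584$
$Y + x{\left(354,517 \right)} = -139584 + 41 \cdot 517 = -139584 + 21197 = -118387$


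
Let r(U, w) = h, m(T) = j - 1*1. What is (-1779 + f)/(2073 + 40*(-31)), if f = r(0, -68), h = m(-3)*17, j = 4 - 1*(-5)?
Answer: -1643/833 ≈ -1.9724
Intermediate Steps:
j = 9 (j = 4 + 5 = 9)
m(T) = 8 (m(T) = 9 - 1*1 = 9 - 1 = 8)
h = 136 (h = 8*17 = 136)
r(U, w) = 136
f = 136
(-1779 + f)/(2073 + 40*(-31)) = (-1779 + 136)/(2073 + 40*(-31)) = -1643/(2073 - 1240) = -1643/833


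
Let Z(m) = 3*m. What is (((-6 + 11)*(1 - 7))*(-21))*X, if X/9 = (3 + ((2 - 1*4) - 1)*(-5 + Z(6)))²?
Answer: 7348320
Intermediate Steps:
X = 11664 (X = 9*(3 + ((2 - 1*4) - 1)*(-5 + 3*6))² = 9*(3 + ((2 - 4) - 1)*(-5 + 18))² = 9*(3 + (-2 - 1)*13)² = 9*(3 - 3*13)² = 9*(3 - 39)² = 9*(-36)² = 9*1296 = 11664)
(((-6 + 11)*(1 - 7))*(-21))*X = (((-6 + 11)*(1 - 7))*(-21))*11664 = ((5*(-6))*(-21))*11664 = -30*(-21)*11664 = 630*11664 = 7348320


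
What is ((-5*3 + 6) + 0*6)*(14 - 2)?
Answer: -108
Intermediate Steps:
((-5*3 + 6) + 0*6)*(14 - 2) = ((-15 + 6) + 0)*12 = (-9 + 0)*12 = -9*12 = -108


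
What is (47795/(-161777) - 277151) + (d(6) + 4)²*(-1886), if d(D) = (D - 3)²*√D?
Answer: -1636385446/1337 - 135792*√6 ≈ -1.5565e+6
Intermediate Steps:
d(D) = √D*(-3 + D)² (d(D) = (-3 + D)²*√D = √D*(-3 + D)²)
(47795/(-161777) - 277151) + (d(6) + 4)²*(-1886) = (47795/(-161777) - 277151) + (√6*(-3 + 6)² + 4)²*(-1886) = (47795*(-1/161777) - 277151) + (√6*3² + 4)²*(-1886) = (-395/1337 - 277151) + (√6*9 + 4)²*(-1886) = -370551282/1337 + (9*√6 + 4)²*(-1886) = -370551282/1337 + (4 + 9*√6)²*(-1886) = -370551282/1337 - 1886*(4 + 9*√6)²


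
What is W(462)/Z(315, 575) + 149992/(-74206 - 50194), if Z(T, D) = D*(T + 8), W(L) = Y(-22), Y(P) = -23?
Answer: -6056549/5022650 ≈ -1.2058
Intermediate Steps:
W(L) = -23
Z(T, D) = D*(8 + T)
W(462)/Z(315, 575) + 149992/(-74206 - 50194) = -23*1/(575*(8 + 315)) + 149992/(-74206 - 50194) = -23/(575*323) + 149992/(-124400) = -23/185725 + 149992*(-1/124400) = -23*1/185725 - 18749/15550 = -1/8075 - 18749/15550 = -6056549/5022650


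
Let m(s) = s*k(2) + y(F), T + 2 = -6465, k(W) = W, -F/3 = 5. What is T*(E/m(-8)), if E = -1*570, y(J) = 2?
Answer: -1843095/7 ≈ -2.6330e+5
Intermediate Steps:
F = -15 (F = -3*5 = -15)
T = -6467 (T = -2 - 6465 = -6467)
m(s) = 2 + 2*s (m(s) = s*2 + 2 = 2*s + 2 = 2 + 2*s)
E = -570
T*(E/m(-8)) = -(-3686190)/(2 + 2*(-8)) = -(-3686190)/(2 - 16) = -(-3686190)/(-14) = -(-3686190)*(-1)/14 = -6467*285/7 = -1843095/7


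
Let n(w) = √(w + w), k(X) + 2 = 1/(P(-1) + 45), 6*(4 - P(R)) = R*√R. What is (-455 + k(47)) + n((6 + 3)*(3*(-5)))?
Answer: -39499945/86437 - 6*I/86437 + 3*I*√30 ≈ -456.98 + 16.432*I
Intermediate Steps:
P(R) = 4 - R^(3/2)/6 (P(R) = 4 - R*√R/6 = 4 - R^(3/2)/6)
k(X) = -2 + 36*(49 - I/6)/86437 (k(X) = -2 + 1/((4 - (-1)*I/6) + 45) = -2 + 1/((4 + I/6) + 45) = -2 + 1/(49 + I/6) = -2 + 36*(49 - I/6)/86437)
n(w) = √2*√w (n(w) = √(2*w) = √2*√w)
(-455 + k(47)) + n((6 + 3)*(3*(-5))) = (-455 + (-171110/86437 - 6*I/86437)) + √2*√((6 + 3)*(3*(-5))) = (-39499945/86437 - 6*I/86437) + √2*√(9*(-15)) = (-39499945/86437 - 6*I/86437) + √2*√(-135) = (-39499945/86437 - 6*I/86437) + √2*(3*I*√15) = (-39499945/86437 - 6*I/86437) + 3*I*√30 = -39499945/86437 - 6*I/86437 + 3*I*√30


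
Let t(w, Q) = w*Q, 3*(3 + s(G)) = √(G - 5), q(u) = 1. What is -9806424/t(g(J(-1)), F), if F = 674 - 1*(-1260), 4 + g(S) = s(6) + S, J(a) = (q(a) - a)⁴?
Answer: -3677409/6769 ≈ -543.27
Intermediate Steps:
s(G) = -3 + √(-5 + G)/3 (s(G) = -3 + √(G - 5)/3 = -3 + √(-5 + G)/3)
J(a) = (1 - a)⁴
g(S) = -20/3 + S (g(S) = -4 + ((-3 + √(-5 + 6)/3) + S) = -4 + ((-3 + √1/3) + S) = -4 + ((-3 + (⅓)*1) + S) = -4 + ((-3 + ⅓) + S) = -4 + (-8/3 + S) = -20/3 + S)
F = 1934 (F = 674 + 1260 = 1934)
t(w, Q) = Q*w
-9806424/t(g(J(-1)), F) = -9806424*1/(1934*(-20/3 + (-1 - 1)⁴)) = -9806424*1/(1934*(-20/3 + (-2)⁴)) = -9806424*1/(1934*(-20/3 + 16)) = -9806424/(1934*(28/3)) = -9806424/54152/3 = -9806424*3/54152 = -3677409/6769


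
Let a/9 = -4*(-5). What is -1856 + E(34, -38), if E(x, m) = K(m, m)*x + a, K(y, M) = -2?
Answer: -1744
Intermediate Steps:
a = 180 (a = 9*(-4*(-5)) = 9*20 = 180)
E(x, m) = 180 - 2*x (E(x, m) = -2*x + 180 = 180 - 2*x)
-1856 + E(34, -38) = -1856 + (180 - 2*34) = -1856 + (180 - 68) = -1856 + 112 = -1744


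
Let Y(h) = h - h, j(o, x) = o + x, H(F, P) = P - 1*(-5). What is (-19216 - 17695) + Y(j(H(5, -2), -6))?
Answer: -36911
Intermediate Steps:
H(F, P) = 5 + P (H(F, P) = P + 5 = 5 + P)
Y(h) = 0
(-19216 - 17695) + Y(j(H(5, -2), -6)) = (-19216 - 17695) + 0 = -36911 + 0 = -36911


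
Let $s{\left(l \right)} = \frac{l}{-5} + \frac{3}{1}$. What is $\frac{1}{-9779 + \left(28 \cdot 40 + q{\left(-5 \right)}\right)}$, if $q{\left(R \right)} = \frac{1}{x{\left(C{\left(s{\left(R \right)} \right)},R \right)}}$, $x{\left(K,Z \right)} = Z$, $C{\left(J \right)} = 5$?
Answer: $- \frac{5}{43296} \approx -0.00011548$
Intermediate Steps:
$s{\left(l \right)} = 3 - \frac{l}{5}$ ($s{\left(l \right)} = l \left(- \frac{1}{5}\right) + 3 \cdot 1 = - \frac{l}{5} + 3 = 3 - \frac{l}{5}$)
$q{\left(R \right)} = \frac{1}{R}$
$\frac{1}{-9779 + \left(28 \cdot 40 + q{\left(-5 \right)}\right)} = \frac{1}{-9779 + \left(28 \cdot 40 + \frac{1}{-5}\right)} = \frac{1}{-9779 + \left(1120 - \frac{1}{5}\right)} = \frac{1}{-9779 + \frac{5599}{5}} = \frac{1}{- \frac{43296}{5}} = - \frac{5}{43296}$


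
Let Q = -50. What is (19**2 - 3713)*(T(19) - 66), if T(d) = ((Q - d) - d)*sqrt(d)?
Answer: 221232 + 294976*sqrt(19) ≈ 1.5070e+6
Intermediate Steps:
T(d) = sqrt(d)*(-50 - 2*d) (T(d) = ((-50 - d) - d)*sqrt(d) = (-50 - 2*d)*sqrt(d) = sqrt(d)*(-50 - 2*d))
(19**2 - 3713)*(T(19) - 66) = (19**2 - 3713)*(2*sqrt(19)*(-25 - 1*19) - 66) = (361 - 3713)*(2*sqrt(19)*(-25 - 19) - 66) = -3352*(2*sqrt(19)*(-44) - 66) = -3352*(-88*sqrt(19) - 66) = -3352*(-66 - 88*sqrt(19)) = 221232 + 294976*sqrt(19)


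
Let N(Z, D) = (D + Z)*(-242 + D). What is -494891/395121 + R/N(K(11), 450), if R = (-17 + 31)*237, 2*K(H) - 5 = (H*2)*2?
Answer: -23766375329/19498431108 ≈ -1.2189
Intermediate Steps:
K(H) = 5/2 + 2*H (K(H) = 5/2 + ((H*2)*2)/2 = 5/2 + ((2*H)*2)/2 = 5/2 + (4*H)/2 = 5/2 + 2*H)
R = 3318 (R = 14*237 = 3318)
N(Z, D) = (-242 + D)*(D + Z)
-494891/395121 + R/N(K(11), 450) = -494891/395121 + 3318/(450² - 242*450 - 242*(5/2 + 2*11) + 450*(5/2 + 2*11)) = -494891*1/395121 + 3318/(202500 - 108900 - 242*(5/2 + 22) + 450*(5/2 + 22)) = -494891/395121 + 3318/(202500 - 108900 - 242*49/2 + 450*(49/2)) = -494891/395121 + 3318/(202500 - 108900 - 5929 + 11025) = -494891/395121 + 3318/98696 = -494891/395121 + 3318*(1/98696) = -494891/395121 + 1659/49348 = -23766375329/19498431108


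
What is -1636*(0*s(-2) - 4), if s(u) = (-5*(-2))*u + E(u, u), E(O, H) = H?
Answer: 6544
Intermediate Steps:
s(u) = 11*u (s(u) = (-5*(-2))*u + u = 10*u + u = 11*u)
-1636*(0*s(-2) - 4) = -1636*(0*(11*(-2)) - 4) = -1636*(0*(-22) - 4) = -1636*(0 - 4) = -1636*(-4) = 6544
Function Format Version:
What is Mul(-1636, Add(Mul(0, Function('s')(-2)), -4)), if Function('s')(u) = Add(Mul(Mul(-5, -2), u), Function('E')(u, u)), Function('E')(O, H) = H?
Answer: 6544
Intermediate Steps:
Function('s')(u) = Mul(11, u) (Function('s')(u) = Add(Mul(Mul(-5, -2), u), u) = Add(Mul(10, u), u) = Mul(11, u))
Mul(-1636, Add(Mul(0, Function('s')(-2)), -4)) = Mul(-1636, Add(Mul(0, Mul(11, -2)), -4)) = Mul(-1636, Add(Mul(0, -22), -4)) = Mul(-1636, Add(0, -4)) = Mul(-1636, -4) = 6544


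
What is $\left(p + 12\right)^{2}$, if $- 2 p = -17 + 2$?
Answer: $\frac{1521}{4} \approx 380.25$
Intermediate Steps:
$p = \frac{15}{2}$ ($p = - \frac{-17 + 2}{2} = \left(- \frac{1}{2}\right) \left(-15\right) = \frac{15}{2} \approx 7.5$)
$\left(p + 12\right)^{2} = \left(\frac{15}{2} + 12\right)^{2} = \left(\frac{39}{2}\right)^{2} = \frac{1521}{4}$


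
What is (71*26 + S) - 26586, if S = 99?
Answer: -24641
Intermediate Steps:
(71*26 + S) - 26586 = (71*26 + 99) - 26586 = (1846 + 99) - 26586 = 1945 - 26586 = -24641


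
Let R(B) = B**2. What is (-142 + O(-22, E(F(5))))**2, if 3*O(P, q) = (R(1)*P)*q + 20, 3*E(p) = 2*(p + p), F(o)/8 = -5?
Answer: 5299204/81 ≈ 65422.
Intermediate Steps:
F(o) = -40 (F(o) = 8*(-5) = -40)
E(p) = 4*p/3 (E(p) = (2*(p + p))/3 = (2*(2*p))/3 = (4*p)/3 = 4*p/3)
O(P, q) = 20/3 + P*q/3 (O(P, q) = ((1**2*P)*q + 20)/3 = ((1*P)*q + 20)/3 = (P*q + 20)/3 = (20 + P*q)/3 = 20/3 + P*q/3)
(-142 + O(-22, E(F(5))))**2 = (-142 + (20/3 + (1/3)*(-22)*((4/3)*(-40))))**2 = (-142 + (20/3 + (1/3)*(-22)*(-160/3)))**2 = (-142 + (20/3 + 3520/9))**2 = (-142 + 3580/9)**2 = (2302/9)**2 = 5299204/81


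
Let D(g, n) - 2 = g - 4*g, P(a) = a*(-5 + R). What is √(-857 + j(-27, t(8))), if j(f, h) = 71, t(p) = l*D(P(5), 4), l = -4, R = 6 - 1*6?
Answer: I*√786 ≈ 28.036*I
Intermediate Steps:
R = 0 (R = 6 - 6 = 0)
P(a) = -5*a (P(a) = a*(-5 + 0) = a*(-5) = -5*a)
D(g, n) = 2 - 3*g (D(g, n) = 2 + (g - 4*g) = 2 - 3*g)
t(p) = -308 (t(p) = -4*(2 - (-15)*5) = -4*(2 - 3*(-25)) = -4*(2 + 75) = -4*77 = -308)
√(-857 + j(-27, t(8))) = √(-857 + 71) = √(-786) = I*√786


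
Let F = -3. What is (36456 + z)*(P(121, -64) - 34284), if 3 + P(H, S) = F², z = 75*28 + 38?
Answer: -1322925132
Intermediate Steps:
z = 2138 (z = 2100 + 38 = 2138)
P(H, S) = 6 (P(H, S) = -3 + (-3)² = -3 + 9 = 6)
(36456 + z)*(P(121, -64) - 34284) = (36456 + 2138)*(6 - 34284) = 38594*(-34278) = -1322925132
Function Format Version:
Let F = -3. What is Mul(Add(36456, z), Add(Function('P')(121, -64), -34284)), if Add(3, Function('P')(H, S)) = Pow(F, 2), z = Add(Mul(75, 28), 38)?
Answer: -1322925132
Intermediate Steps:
z = 2138 (z = Add(2100, 38) = 2138)
Function('P')(H, S) = 6 (Function('P')(H, S) = Add(-3, Pow(-3, 2)) = Add(-3, 9) = 6)
Mul(Add(36456, z), Add(Function('P')(121, -64), -34284)) = Mul(Add(36456, 2138), Add(6, -34284)) = Mul(38594, -34278) = -1322925132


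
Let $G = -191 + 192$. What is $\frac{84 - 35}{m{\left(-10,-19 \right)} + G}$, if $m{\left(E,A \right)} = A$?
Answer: $- \frac{49}{18} \approx -2.7222$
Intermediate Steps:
$G = 1$
$\frac{84 - 35}{m{\left(-10,-19 \right)} + G} = \frac{84 - 35}{-19 + 1} = \frac{49}{-18} = 49 \left(- \frac{1}{18}\right) = - \frac{49}{18}$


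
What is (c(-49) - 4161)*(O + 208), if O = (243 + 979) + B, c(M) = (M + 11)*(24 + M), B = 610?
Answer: -6550440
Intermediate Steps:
c(M) = (11 + M)*(24 + M)
O = 1832 (O = (243 + 979) + 610 = 1222 + 610 = 1832)
(c(-49) - 4161)*(O + 208) = ((264 + (-49)**2 + 35*(-49)) - 4161)*(1832 + 208) = ((264 + 2401 - 1715) - 4161)*2040 = (950 - 4161)*2040 = -3211*2040 = -6550440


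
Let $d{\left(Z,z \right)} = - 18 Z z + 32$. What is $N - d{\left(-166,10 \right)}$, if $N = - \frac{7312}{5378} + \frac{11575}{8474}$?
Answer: $- \frac{681592216201}{22786586} \approx -29912.0$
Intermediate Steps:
$N = \frac{144231}{22786586}$ ($N = \left(-7312\right) \frac{1}{5378} + 11575 \cdot \frac{1}{8474} = - \frac{3656}{2689} + \frac{11575}{8474} = \frac{144231}{22786586} \approx 0.0063296$)
$d{\left(Z,z \right)} = 32 - 18 Z z$ ($d{\left(Z,z \right)} = - 18 Z z + 32 = 32 - 18 Z z$)
$N - d{\left(-166,10 \right)} = \frac{144231}{22786586} - \left(32 - \left(-2988\right) 10\right) = \frac{144231}{22786586} - \left(32 + 29880\right) = \frac{144231}{22786586} - 29912 = - \frac{681592216201}{22786586}$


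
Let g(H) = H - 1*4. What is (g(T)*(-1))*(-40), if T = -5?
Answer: -360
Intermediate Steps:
g(H) = -4 + H (g(H) = H - 4 = -4 + H)
(g(T)*(-1))*(-40) = ((-4 - 5)*(-1))*(-40) = -9*(-1)*(-40) = 9*(-40) = -360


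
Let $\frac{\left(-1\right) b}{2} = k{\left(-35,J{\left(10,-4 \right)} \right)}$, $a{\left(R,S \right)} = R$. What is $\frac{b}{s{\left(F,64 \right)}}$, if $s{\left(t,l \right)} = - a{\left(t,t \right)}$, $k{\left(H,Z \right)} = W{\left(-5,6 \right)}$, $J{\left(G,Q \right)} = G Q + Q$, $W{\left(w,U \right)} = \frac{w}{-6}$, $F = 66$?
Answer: $\frac{5}{198} \approx 0.025253$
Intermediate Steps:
$W{\left(w,U \right)} = - \frac{w}{6}$ ($W{\left(w,U \right)} = w \left(- \frac{1}{6}\right) = - \frac{w}{6}$)
$J{\left(G,Q \right)} = Q + G Q$
$k{\left(H,Z \right)} = \frac{5}{6}$ ($k{\left(H,Z \right)} = \left(- \frac{1}{6}\right) \left(-5\right) = \frac{5}{6}$)
$s{\left(t,l \right)} = - t$
$b = - \frac{5}{3}$ ($b = \left(-2\right) \frac{5}{6} = - \frac{5}{3} \approx -1.6667$)
$\frac{b}{s{\left(F,64 \right)}} = - \frac{5}{3 \left(\left(-1\right) 66\right)} = - \frac{5}{3 \left(-66\right)} = \left(- \frac{5}{3}\right) \left(- \frac{1}{66}\right) = \frac{5}{198}$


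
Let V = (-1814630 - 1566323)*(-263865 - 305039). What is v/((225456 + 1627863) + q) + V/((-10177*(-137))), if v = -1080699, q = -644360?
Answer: 2325355794075401957/1685589876791 ≈ 1.3796e+6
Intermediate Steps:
V = 1923437685512 (V = -3380953*(-568904) = 1923437685512)
v/((225456 + 1627863) + q) + V/((-10177*(-137))) = -1080699/((225456 + 1627863) - 644360) + 1923437685512/((-10177*(-137))) = -1080699/(1853319 - 644360) + 1923437685512/1394249 = -1080699/1208959 + 1923437685512*(1/1394249) = -1080699*1/1208959 + 1923437685512/1394249 = -1080699/1208959 + 1923437685512/1394249 = 2325355794075401957/1685589876791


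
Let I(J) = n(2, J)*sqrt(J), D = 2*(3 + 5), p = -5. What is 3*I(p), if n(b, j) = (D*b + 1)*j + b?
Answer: -489*I*sqrt(5) ≈ -1093.4*I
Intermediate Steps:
D = 16 (D = 2*8 = 16)
n(b, j) = b + j*(1 + 16*b) (n(b, j) = (16*b + 1)*j + b = (1 + 16*b)*j + b = j*(1 + 16*b) + b = b + j*(1 + 16*b))
I(J) = sqrt(J)*(2 + 33*J) (I(J) = (2 + J + 16*2*J)*sqrt(J) = (2 + J + 32*J)*sqrt(J) = (2 + 33*J)*sqrt(J) = sqrt(J)*(2 + 33*J))
3*I(p) = 3*(sqrt(-5)*(2 + 33*(-5))) = 3*((I*sqrt(5))*(2 - 165)) = 3*((I*sqrt(5))*(-163)) = 3*(-163*I*sqrt(5)) = -489*I*sqrt(5)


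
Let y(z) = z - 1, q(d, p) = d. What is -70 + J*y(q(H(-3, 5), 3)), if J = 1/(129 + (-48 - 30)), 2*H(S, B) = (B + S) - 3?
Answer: -2381/34 ≈ -70.029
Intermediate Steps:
H(S, B) = -3/2 + B/2 + S/2 (H(S, B) = ((B + S) - 3)/2 = (-3 + B + S)/2 = -3/2 + B/2 + S/2)
y(z) = -1 + z
J = 1/51 (J = 1/(129 - 78) = 1/51 ≈ 0.019608)
-70 + J*y(q(H(-3, 5), 3)) = -70 + (-1 + (-3/2 + (½)*5 + (½)*(-3)))/51 = -70 + (-1 + (-3/2 + 5/2 - 3/2))/51 = -70 + (-1 - ½)/51 = -70 + (1/51)*(-3/2) = -70 - 1/34 = -2381/34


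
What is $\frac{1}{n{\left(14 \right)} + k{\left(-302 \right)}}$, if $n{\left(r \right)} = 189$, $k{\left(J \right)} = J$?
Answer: $- \frac{1}{113} \approx -0.0088496$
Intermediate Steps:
$\frac{1}{n{\left(14 \right)} + k{\left(-302 \right)}} = \frac{1}{189 - 302} = \frac{1}{-113} = - \frac{1}{113}$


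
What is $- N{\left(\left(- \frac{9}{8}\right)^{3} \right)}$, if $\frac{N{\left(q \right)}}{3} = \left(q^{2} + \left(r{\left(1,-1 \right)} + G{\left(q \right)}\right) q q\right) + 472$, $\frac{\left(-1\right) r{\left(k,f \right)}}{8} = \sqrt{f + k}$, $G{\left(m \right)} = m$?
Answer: $- \frac{189706334757}{134217728} \approx -1413.4$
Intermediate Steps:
$r{\left(k,f \right)} = - 8 \sqrt{f + k}$
$N{\left(q \right)} = 1416 + 3 q^{2} + 3 q^{3}$ ($N{\left(q \right)} = 3 \left(\left(q^{2} + \left(- 8 \sqrt{-1 + 1} + q\right) q q\right) + 472\right) = 3 \left(\left(q^{2} + \left(- 8 \sqrt{0} + q\right) q q\right) + 472\right) = 3 \left(\left(q^{2} + \left(\left(-8\right) 0 + q\right) q q\right) + 472\right) = 3 \left(\left(q^{2} + \left(0 + q\right) q q\right) + 472\right) = 3 \left(\left(q^{2} + q q q\right) + 472\right) = 3 \left(\left(q^{2} + q^{2} q\right) + 472\right) = 3 \left(\left(q^{2} + q^{3}\right) + 472\right) = 3 \left(472 + q^{2} + q^{3}\right) = 1416 + 3 q^{2} + 3 q^{3}$)
$- N{\left(\left(- \frac{9}{8}\right)^{3} \right)} = - (1416 + 3 \left(\left(- \frac{9}{8}\right)^{3}\right)^{2} + 3 \left(\left(- \frac{9}{8}\right)^{3}\right)^{3}) = - (1416 + 3 \left(- \frac{729}{512}\right)^{2} + 3 \left(- \frac{729}{512}\right)^{3}) = - (1416 + 3 \cdot \frac{531441}{262144} + 3 \left(- \frac{387420489}{134217728}\right)) = - (1416 + \frac{1594323}{262144} - \frac{1162261467}{134217728}) = \left(-1\right) \frac{189706334757}{134217728} = - \frac{189706334757}{134217728}$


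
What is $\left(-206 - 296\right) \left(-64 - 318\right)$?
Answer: $191764$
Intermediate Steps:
$\left(-206 - 296\right) \left(-64 - 318\right) = \left(-206 - 296\right) \left(-382\right) = \left(-502\right) \left(-382\right) = 191764$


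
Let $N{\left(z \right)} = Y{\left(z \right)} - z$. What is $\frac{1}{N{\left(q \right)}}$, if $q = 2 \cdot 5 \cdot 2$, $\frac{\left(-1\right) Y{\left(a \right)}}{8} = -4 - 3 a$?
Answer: $\frac{1}{492} \approx 0.0020325$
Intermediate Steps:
$Y{\left(a \right)} = 32 + 24 a$ ($Y{\left(a \right)} = - 8 \left(-4 - 3 a\right) = 32 + 24 a$)
$q = 20$ ($q = 10 \cdot 2 = 20$)
$N{\left(z \right)} = 32 + 23 z$ ($N{\left(z \right)} = \left(32 + 24 z\right) - z = 32 + 23 z$)
$\frac{1}{N{\left(q \right)}} = \frac{1}{32 + 23 \cdot 20} = \frac{1}{32 + 460} = \frac{1}{492}$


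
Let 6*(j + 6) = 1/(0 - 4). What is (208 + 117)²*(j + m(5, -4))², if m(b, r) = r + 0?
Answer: 6134805625/576 ≈ 1.0651e+7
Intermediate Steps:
m(b, r) = r
j = -145/24 (j = -6 + 1/(6*(0 - 4)) = -6 + (⅙)/(-4) = -6 + (⅙)*(-¼) = -6 - 1/24 = -145/24 ≈ -6.0417)
(208 + 117)²*(j + m(5, -4))² = (208 + 117)²*(-145/24 - 4)² = 325²*(-241/24)² = 105625*(58081/576) = 6134805625/576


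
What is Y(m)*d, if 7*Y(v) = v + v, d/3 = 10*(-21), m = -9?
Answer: 1620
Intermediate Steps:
d = -630 (d = 3*(10*(-21)) = 3*(-210) = -630)
Y(v) = 2*v/7 (Y(v) = (v + v)/7 = (2*v)/7 = 2*v/7)
Y(m)*d = ((2/7)*(-9))*(-630) = -18/7*(-630) = 1620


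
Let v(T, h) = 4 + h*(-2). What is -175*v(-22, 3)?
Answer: 350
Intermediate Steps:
v(T, h) = 4 - 2*h
-175*v(-22, 3) = -175*(4 - 2*3) = -175*(4 - 6) = -175*(-2) = 350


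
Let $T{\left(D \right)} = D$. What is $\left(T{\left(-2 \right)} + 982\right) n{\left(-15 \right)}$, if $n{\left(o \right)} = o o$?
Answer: $220500$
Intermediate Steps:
$n{\left(o \right)} = o^{2}$
$\left(T{\left(-2 \right)} + 982\right) n{\left(-15 \right)} = \left(-2 + 982\right) \left(-15\right)^{2} = 980 \cdot 225 = 220500$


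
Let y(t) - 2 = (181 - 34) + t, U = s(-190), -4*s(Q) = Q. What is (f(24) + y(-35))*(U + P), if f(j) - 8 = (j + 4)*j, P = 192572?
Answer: 152939883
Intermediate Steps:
s(Q) = -Q/4
U = 95/2 (U = -¼*(-190) = 95/2 ≈ 47.500)
y(t) = 149 + t (y(t) = 2 + ((181 - 34) + t) = 2 + (147 + t) = 149 + t)
f(j) = 8 + j*(4 + j) (f(j) = 8 + (j + 4)*j = 8 + (4 + j)*j = 8 + j*(4 + j))
(f(24) + y(-35))*(U + P) = ((8 + 24² + 4*24) + (149 - 35))*(95/2 + 192572) = ((8 + 576 + 96) + 114)*(385239/2) = (680 + 114)*(385239/2) = 794*(385239/2) = 152939883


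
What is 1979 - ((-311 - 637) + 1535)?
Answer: 1392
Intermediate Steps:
1979 - ((-311 - 637) + 1535) = 1979 - (-948 + 1535) = 1979 - 1*587 = 1979 - 587 = 1392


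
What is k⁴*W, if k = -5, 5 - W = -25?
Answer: 18750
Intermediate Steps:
W = 30 (W = 5 - 1*(-25) = 5 + 25 = 30)
k⁴*W = (-5)⁴*30 = 625*30 = 18750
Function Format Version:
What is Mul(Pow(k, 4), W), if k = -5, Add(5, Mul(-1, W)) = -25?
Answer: 18750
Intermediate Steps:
W = 30 (W = Add(5, Mul(-1, -25)) = Add(5, 25) = 30)
Mul(Pow(k, 4), W) = Mul(Pow(-5, 4), 30) = Mul(625, 30) = 18750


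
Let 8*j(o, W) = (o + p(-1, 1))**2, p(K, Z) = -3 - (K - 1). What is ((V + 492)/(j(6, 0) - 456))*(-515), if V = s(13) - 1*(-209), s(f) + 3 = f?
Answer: 2929320/3623 ≈ 808.53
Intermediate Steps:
p(K, Z) = -2 - K (p(K, Z) = -3 - (-1 + K) = -3 + (1 - K) = -2 - K)
s(f) = -3 + f
j(o, W) = (-1 + o)**2/8 (j(o, W) = (o + (-2 - 1*(-1)))**2/8 = (o + (-2 + 1))**2/8 = (o - 1)**2/8 = (-1 + o)**2/8)
V = 219 (V = (-3 + 13) - 1*(-209) = 10 + 209 = 219)
((V + 492)/(j(6, 0) - 456))*(-515) = ((219 + 492)/((-1 + 6)**2/8 - 456))*(-515) = (711/((1/8)*5**2 - 456))*(-515) = (711/((1/8)*25 - 456))*(-515) = (711/(25/8 - 456))*(-515) = (711/(-3623/8))*(-515) = (711*(-8/3623))*(-515) = -5688/3623*(-515) = 2929320/3623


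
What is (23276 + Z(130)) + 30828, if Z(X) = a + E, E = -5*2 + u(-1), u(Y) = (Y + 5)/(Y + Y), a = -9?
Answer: 54083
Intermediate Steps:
u(Y) = (5 + Y)/(2*Y) (u(Y) = (5 + Y)/((2*Y)) = (5 + Y)*(1/(2*Y)) = (5 + Y)/(2*Y))
E = -12 (E = -5*2 + (½)*(5 - 1)/(-1) = -10 + (½)*(-1)*4 = -10 - 2 = -12)
Z(X) = -21 (Z(X) = -9 - 12 = -21)
(23276 + Z(130)) + 30828 = (23276 - 21) + 30828 = 23255 + 30828 = 54083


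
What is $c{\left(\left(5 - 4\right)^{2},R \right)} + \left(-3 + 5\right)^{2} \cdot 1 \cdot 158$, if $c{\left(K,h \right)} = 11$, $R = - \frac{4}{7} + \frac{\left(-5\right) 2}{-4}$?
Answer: $643$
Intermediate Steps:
$R = \frac{27}{14}$ ($R = \left(-4\right) \frac{1}{7} - - \frac{5}{2} = - \frac{4}{7} + \frac{5}{2} = \frac{27}{14} \approx 1.9286$)
$c{\left(\left(5 - 4\right)^{2},R \right)} + \left(-3 + 5\right)^{2} \cdot 1 \cdot 158 = 11 + \left(-3 + 5\right)^{2} \cdot 1 \cdot 158 = 11 + 2^{2} \cdot 1 \cdot 158 = 11 + 4 \cdot 1 \cdot 158 = 11 + 4 \cdot 158 = 11 + 632 = 643$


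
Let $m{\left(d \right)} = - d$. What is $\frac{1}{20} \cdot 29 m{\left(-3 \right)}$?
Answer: $\frac{87}{20} \approx 4.35$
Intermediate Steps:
$\frac{1}{20} \cdot 29 m{\left(-3 \right)} = \frac{1}{20} \cdot 29 \left(\left(-1\right) \left(-3\right)\right) = \frac{1}{20} \cdot 29 \cdot 3 = \frac{29}{20} \cdot 3 = \frac{87}{20}$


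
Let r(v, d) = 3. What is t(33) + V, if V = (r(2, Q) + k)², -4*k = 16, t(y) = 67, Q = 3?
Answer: 68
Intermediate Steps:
k = -4 (k = -¼*16 = -4)
V = 1 (V = (3 - 4)² = (-1)² = 1)
t(33) + V = 67 + 1 = 68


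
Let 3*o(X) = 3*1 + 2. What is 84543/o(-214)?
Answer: 253629/5 ≈ 50726.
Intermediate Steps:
o(X) = 5/3 (o(X) = (3*1 + 2)/3 = (3 + 2)/3 = (⅓)*5 = 5/3)
84543/o(-214) = 84543/(5/3) = 84543*(⅗) = 253629/5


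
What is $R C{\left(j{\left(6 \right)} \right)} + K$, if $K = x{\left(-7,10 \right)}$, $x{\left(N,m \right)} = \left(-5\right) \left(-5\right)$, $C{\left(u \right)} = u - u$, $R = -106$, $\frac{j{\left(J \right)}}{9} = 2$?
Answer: $25$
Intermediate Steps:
$j{\left(J \right)} = 18$ ($j{\left(J \right)} = 9 \cdot 2 = 18$)
$C{\left(u \right)} = 0$
$x{\left(N,m \right)} = 25$
$K = 25$
$R C{\left(j{\left(6 \right)} \right)} + K = \left(-106\right) 0 + 25 = 0 + 25 = 25$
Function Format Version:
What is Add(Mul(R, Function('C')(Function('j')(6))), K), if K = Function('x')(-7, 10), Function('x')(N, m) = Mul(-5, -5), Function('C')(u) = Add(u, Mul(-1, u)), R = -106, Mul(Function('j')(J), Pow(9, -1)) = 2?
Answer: 25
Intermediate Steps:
Function('j')(J) = 18 (Function('j')(J) = Mul(9, 2) = 18)
Function('C')(u) = 0
Function('x')(N, m) = 25
K = 25
Add(Mul(R, Function('C')(Function('j')(6))), K) = Add(Mul(-106, 0), 25) = Add(0, 25) = 25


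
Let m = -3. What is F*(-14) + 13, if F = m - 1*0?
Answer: 55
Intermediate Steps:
F = -3 (F = -3 - 1*0 = -3 + 0 = -3)
F*(-14) + 13 = -3*(-14) + 13 = 42 + 13 = 55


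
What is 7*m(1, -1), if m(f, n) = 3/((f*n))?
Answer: -21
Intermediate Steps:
m(f, n) = 3/(f*n) (m(f, n) = 3*(1/(f*n)) = 3/(f*n))
7*m(1, -1) = 7*(3/(1*(-1))) = 7*(3*1*(-1)) = 7*(-3) = -21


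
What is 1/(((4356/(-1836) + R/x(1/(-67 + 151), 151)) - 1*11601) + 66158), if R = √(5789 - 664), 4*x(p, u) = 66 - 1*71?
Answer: 70948293/3870553427258 + 2601*√205/1935276713629 ≈ 1.8349e-5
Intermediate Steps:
x(p, u) = -5/4 (x(p, u) = (66 - 1*71)/4 = (66 - 71)/4 = (¼)*(-5) = -5/4)
R = 5*√205 (R = √5125 = 5*√205 ≈ 71.589)
1/(((4356/(-1836) + R/x(1/(-67 + 151), 151)) - 1*11601) + 66158) = 1/(((4356/(-1836) + (5*√205)/(-5/4)) - 1*11601) + 66158) = 1/(((4356*(-1/1836) + (5*√205)*(-⅘)) - 11601) + 66158) = 1/(((-121/51 - 4*√205) - 11601) + 66158) = 1/((-591772/51 - 4*√205) + 66158) = 1/(2782286/51 - 4*√205)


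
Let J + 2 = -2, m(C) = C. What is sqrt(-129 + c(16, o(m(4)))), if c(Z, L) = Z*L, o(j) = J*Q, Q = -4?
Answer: sqrt(127) ≈ 11.269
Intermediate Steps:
J = -4 (J = -2 - 2 = -4)
o(j) = 16 (o(j) = -4*(-4) = 16)
c(Z, L) = L*Z
sqrt(-129 + c(16, o(m(4)))) = sqrt(-129 + 16*16) = sqrt(-129 + 256) = sqrt(127)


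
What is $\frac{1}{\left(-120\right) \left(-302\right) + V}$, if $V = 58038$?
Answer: $\frac{1}{94278} \approx 1.0607 \cdot 10^{-5}$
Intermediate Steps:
$\frac{1}{\left(-120\right) \left(-302\right) + V} = \frac{1}{\left(-120\right) \left(-302\right) + 58038} = \frac{1}{36240 + 58038} = \frac{1}{94278}$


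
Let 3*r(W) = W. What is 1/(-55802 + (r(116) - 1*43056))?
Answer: -3/296458 ≈ -1.0119e-5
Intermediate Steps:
r(W) = W/3
1/(-55802 + (r(116) - 1*43056)) = 1/(-55802 + ((1/3)*116 - 1*43056)) = 1/(-55802 + (116/3 - 43056)) = 1/(-55802 - 129052/3) = 1/(-296458/3) = -3/296458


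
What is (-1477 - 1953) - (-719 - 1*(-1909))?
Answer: -4620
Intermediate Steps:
(-1477 - 1953) - (-719 - 1*(-1909)) = -3430 - (-719 + 1909) = -3430 - 1*1190 = -3430 - 1190 = -4620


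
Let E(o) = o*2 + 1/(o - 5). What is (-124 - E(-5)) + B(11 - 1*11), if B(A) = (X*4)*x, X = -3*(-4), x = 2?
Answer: -179/10 ≈ -17.900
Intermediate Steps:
X = 12
E(o) = 1/(-5 + o) + 2*o (E(o) = 2*o + 1/(-5 + o) = 1/(-5 + o) + 2*o)
B(A) = 96 (B(A) = (12*4)*2 = 48*2 = 96)
(-124 - E(-5)) + B(11 - 1*11) = (-124 - (1 - 10*(-5) + 2*(-5)²)/(-5 - 5)) + 96 = (-124 - (1 + 50 + 2*25)/(-10)) + 96 = (-124 - (-1)*(1 + 50 + 50)/10) + 96 = (-124 - (-1)*101/10) + 96 = (-124 - 1*(-101/10)) + 96 = (-124 + 101/10) + 96 = -1139/10 + 96 = -179/10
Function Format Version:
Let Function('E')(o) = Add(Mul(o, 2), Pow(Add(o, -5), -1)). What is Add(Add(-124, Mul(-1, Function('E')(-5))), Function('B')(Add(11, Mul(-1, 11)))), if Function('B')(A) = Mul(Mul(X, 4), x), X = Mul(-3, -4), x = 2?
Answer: Rational(-179, 10) ≈ -17.900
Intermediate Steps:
X = 12
Function('E')(o) = Add(Pow(Add(-5, o), -1), Mul(2, o)) (Function('E')(o) = Add(Mul(2, o), Pow(Add(-5, o), -1)) = Add(Pow(Add(-5, o), -1), Mul(2, o)))
Function('B')(A) = 96 (Function('B')(A) = Mul(Mul(12, 4), 2) = Mul(48, 2) = 96)
Add(Add(-124, Mul(-1, Function('E')(-5))), Function('B')(Add(11, Mul(-1, 11)))) = Add(Add(-124, Mul(-1, Mul(Pow(Add(-5, -5), -1), Add(1, Mul(-10, -5), Mul(2, Pow(-5, 2)))))), 96) = Add(Add(-124, Mul(-1, Mul(Pow(-10, -1), Add(1, 50, Mul(2, 25))))), 96) = Add(Add(-124, Mul(-1, Mul(Rational(-1, 10), Add(1, 50, 50)))), 96) = Add(Add(-124, Mul(-1, Mul(Rational(-1, 10), 101))), 96) = Add(Add(-124, Mul(-1, Rational(-101, 10))), 96) = Add(Add(-124, Rational(101, 10)), 96) = Add(Rational(-1139, 10), 96) = Rational(-179, 10)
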